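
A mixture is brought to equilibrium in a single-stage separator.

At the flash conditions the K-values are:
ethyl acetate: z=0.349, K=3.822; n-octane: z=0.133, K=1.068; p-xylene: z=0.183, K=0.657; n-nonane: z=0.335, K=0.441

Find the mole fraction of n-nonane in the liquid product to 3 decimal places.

Newton–Raphson from β = 0.39:
  β = 0.390: g = 0.1657, g' = -0.830 → β = 0.590
  β = 0.590: g = 0.0204, g' = -0.659 → β = 0.621
Converged at β = 0.621.
Compositions from xᵢ = zᵢ/(1+β(Kᵢ−1)), yᵢ = Kᵢxᵢ:
  ethyl acetate: x = 0.127, y = 0.485
  n-octane: x = 0.128, y = 0.136
  p-xylene: x = 0.233, y = 0.153
  n-nonane: x = 0.513, y = 0.226

x_n-nonane = 0.513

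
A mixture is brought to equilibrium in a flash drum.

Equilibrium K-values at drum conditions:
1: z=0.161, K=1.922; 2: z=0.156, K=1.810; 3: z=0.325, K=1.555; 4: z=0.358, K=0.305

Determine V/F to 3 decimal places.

Material balance + equilibrium reduce to Σ zᵢ(Kᵢ−1)/(1+V/F(Kᵢ−1)) = 0.
g(0) = ΣzᵢKᵢ − 1 = 0.206 and g(1) = 1 − Σzᵢ/Kᵢ = -0.553, so a root lies in (0, 1).
Newton–Raphson from V/F = 0.58:
  V/F = 0.580: g = -0.0977, g' = -0.648 → V/F = 0.429
  V/F = 0.429: g = -0.0088, g' = -0.543 → V/F = 0.413
Converged at V/F = 0.413.

V/F = 0.413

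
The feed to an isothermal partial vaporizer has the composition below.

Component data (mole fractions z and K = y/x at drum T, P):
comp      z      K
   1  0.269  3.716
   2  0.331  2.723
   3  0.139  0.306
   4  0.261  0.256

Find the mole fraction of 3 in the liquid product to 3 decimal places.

x_3 = 0.249

Let ψ = V/F and solve Σ zᵢ(Kᵢ−1)/(1+ψ(Kᵢ−1)) = 0.
Check two-phase: ΣzᵢKᵢ = 2.010 > 1 and Σzᵢ/Kᵢ = 1.668 > 1, so g(0) = 1.010 > 0 and g(1) = -0.668 < 0.
Newton iteration, ψ⁰ = 0.5:
  ψ = 0.500: g = 0.1593, g' = -1.164 → ψ = 0.637
  ψ = 0.637: g = -0.0023, g' = -1.227 → ψ = 0.635
Converged at ψ = 0.635.
Compositions from xᵢ = zᵢ/(1+ψ(Kᵢ−1)), yᵢ = Kᵢxᵢ:
  1: x = 0.099, y = 0.367
  2: x = 0.158, y = 0.430
  3: x = 0.249, y = 0.076
  4: x = 0.495, y = 0.127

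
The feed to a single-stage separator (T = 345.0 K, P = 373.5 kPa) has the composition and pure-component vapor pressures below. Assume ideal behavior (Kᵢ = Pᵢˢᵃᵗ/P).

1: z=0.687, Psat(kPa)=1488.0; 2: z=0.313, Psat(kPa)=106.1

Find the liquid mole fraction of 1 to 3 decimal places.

Raoult's law: Kᵢ = Pᵢˢᵃᵗ/P = Pᵢˢᵃᵗ/373.5.
  K_1 = 1488.0/373.5 = 3.98394, K_2 = 106.1/373.5 = 0.28407
Newton–Raphson from ψ = 0.5:
  ψ = 0.500: g = 0.4736, g' = -1.374 → ψ = 0.845
  ψ = 0.845: g = 0.0154, g' = -1.520 → ψ = 0.855
Converged at ψ = 0.855.
Compositions from xᵢ = zᵢ/(1+ψ(Kᵢ−1)), yᵢ = Kᵢxᵢ:
  1: x = 0.194, y = 0.771
  2: x = 0.806, y = 0.229

x_1 = 0.194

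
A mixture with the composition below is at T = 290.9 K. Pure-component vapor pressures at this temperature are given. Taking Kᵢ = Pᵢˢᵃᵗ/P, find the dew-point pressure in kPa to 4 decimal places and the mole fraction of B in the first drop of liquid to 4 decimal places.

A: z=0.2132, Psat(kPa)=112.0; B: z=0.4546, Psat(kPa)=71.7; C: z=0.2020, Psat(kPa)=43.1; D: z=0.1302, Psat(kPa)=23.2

At the dew point ψ → 1, so Σzᵢ/Kᵢ = 1 with Kᵢ = Pᵢˢᵃᵗ/P ⇒ 1/P = Σzᵢ/Pᵢˢᵃᵗ.
1/P = 0.2132/112.0 + 0.4546/71.7 + 0.2020/43.1 + 0.1302/23.2 = 0.0185427 ⇒ P = 53.9295 kPa
xᵢ = zᵢP/Pᵢˢᵃᵗ ⇒ x_B = 0.4546·53.9295/71.7 = 0.3419

Pdew = 53.9295 kPa, x_B = 0.3419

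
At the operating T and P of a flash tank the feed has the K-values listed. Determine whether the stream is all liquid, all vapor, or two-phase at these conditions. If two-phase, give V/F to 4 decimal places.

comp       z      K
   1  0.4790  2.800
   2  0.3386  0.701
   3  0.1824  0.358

ΣzᵢKᵢ = 1.6439; Σzᵢ/Kᵢ = 1.1636.
Both exceed 1, so a two-phase solution exists.
Rachford–Rice: g(ψ) = Σ zᵢ(Kᵢ−1)/(1+ψ(Kᵢ−1)) = 0.
Newton iteration, ψ⁰ = 0.55:
  ψ = 0.5500: g = 0.13108, g' = -0.6149 → ψ = 0.7632
  ψ = 0.7632: g = 0.00247, g' = -0.6152 → ψ = 0.7672
Converged at ψ = 0.7672.

two-phase, V/F = 0.7672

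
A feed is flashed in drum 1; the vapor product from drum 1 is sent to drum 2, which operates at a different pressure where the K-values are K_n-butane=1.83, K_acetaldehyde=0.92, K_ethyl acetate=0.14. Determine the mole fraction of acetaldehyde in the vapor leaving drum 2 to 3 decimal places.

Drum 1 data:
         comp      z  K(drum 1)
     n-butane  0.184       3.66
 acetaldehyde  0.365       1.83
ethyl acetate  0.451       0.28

Drum 1:
Material balance + equilibrium reduce to Σ zᵢ(Kᵢ−1)/(1+ψ₁(Kᵢ−1)) = 0.
Check two-phase: ΣzᵢKᵢ = 1.468 > 1 and Σzᵢ/Kᵢ = 1.860 > 1, so g(0) = 0.468 > 0 and g(1) = -0.860 < 0.
Newton iteration, ψ₁⁰ = 0.57:
  ψ₁ = 0.570: g = -0.1506, g' = -0.994 → ψ₁ = 0.419
  ψ₁ = 0.419: g = -0.0083, g' = -0.909 → ψ₁ = 0.409
Converged at ψ₁ = 0.409.
Drum-1 compositions:
  n-butane: x = 0.088, y = 0.322
  acetaldehyde: x = 0.272, y = 0.499
  ethyl acetate: x = 0.639, y = 0.179
Drum-2 feed = drum-1 vapor: z₂ = (0.3224, 0.4986, 0.1791).
Drum 2:
Rachford–Rice: g(ψ₂) = Σ zᵢ(Kᵢ−1)/(1+ψ₂(Kᵢ−1)) = 0.
g(0) = ΣzᵢKᵢ − 1 = 0.074 and g(1) = 1 − Σzᵢ/Kᵢ = -0.997, so a root lies in (0, 1).
Newton iteration, ψ₂⁰ = 0.37:
  ψ₂ = 0.370: g = -0.0622, g' = -0.418 → ψ₂ = 0.221
  ψ₂ = 0.221: g = -0.0047, g' = -0.364 → ψ₂ = 0.208
Converged at ψ₂ = 0.208.
  n-butane: x = 0.275, y = 0.503
  acetaldehyde: x = 0.507, y = 0.466
  ethyl acetate: x = 0.218, y = 0.031

y_acetaldehyde (drum 2) = 0.466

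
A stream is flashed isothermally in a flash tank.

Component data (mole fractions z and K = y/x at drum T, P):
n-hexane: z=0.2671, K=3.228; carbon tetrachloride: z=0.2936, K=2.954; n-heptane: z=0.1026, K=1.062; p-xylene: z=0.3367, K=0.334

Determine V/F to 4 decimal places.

V/F = 0.7639

Rachford–Rice: g(V/F) = Σ zᵢ(Kᵢ−1)/(1+V/F(Kᵢ−1)) = 0.
g(0) = ΣzᵢKᵢ − 1 = 0.9509 and g(1) = 1 − Σzᵢ/Kᵢ = -0.2868, so a root lies in (0, 1).
Newton–Raphson from V/F = 0.5:
  V/F = 0.5000: g = 0.24166, g' = -0.9196 → V/F = 0.7628
  V/F = 0.7628: g = 0.00107, g' = -0.9801 → V/F = 0.7639
Converged at V/F = 0.7639.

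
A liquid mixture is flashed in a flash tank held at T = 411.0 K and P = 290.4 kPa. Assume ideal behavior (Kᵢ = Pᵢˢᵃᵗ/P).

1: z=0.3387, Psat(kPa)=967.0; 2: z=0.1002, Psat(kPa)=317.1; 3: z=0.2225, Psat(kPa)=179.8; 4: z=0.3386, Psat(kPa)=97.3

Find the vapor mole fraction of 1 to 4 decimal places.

y_1 = 0.5747

Raoult's law: Kᵢ = Pᵢˢᵃᵗ/P = Pᵢˢᵃᵗ/290.4.
  K_1 = 967.0/290.4 = 3.329890, K_2 = 317.1/290.4 = 1.091942, K_3 = 179.8/290.4 = 0.619146, K_4 = 97.3/290.4 = 0.335055
Material balance + equilibrium reduce to Σ zᵢ(Kᵢ−1)/(1+ψ(Kᵢ−1)) = 0.
Feasibility: ΣzᵢKᵢ = 1.4885, Σzᵢ/Kᵢ = 1.5634 — both > 1, two phases present.
Newton–Raphson from ψ = 0.35:
  ψ = 0.3500: g = 0.05238, g' = -0.8559 → ψ = 0.4112
  ψ = 0.4112: g = 0.00154, g' = -0.8093 → ψ = 0.4131
Converged at ψ = 0.4131.
Compositions from xᵢ = zᵢ/(1+ψ(Kᵢ−1)), yᵢ = Kᵢxᵢ:
  1: x = 0.1726, y = 0.5747
  2: x = 0.0965, y = 0.1054
  3: x = 0.2640, y = 0.1635
  4: x = 0.4668, y = 0.1564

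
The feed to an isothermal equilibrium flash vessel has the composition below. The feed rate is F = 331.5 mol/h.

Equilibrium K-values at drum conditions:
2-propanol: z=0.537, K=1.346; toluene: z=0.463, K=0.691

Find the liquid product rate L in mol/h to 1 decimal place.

Let ψ = V/F and solve Σ zᵢ(Kᵢ−1)/(1+ψ(Kᵢ−1)) = 0.
g(0) = ΣzᵢKᵢ − 1 = 0.043 and g(1) = 1 − Σzᵢ/Kᵢ = -0.069, so a root lies in (0, 1).
Newton iteration, ψ⁰ = 0.35:
  ψ = 0.350: g = 0.0053, g' = -0.107 → ψ = 0.400
Converged at ψ = 0.400.
Then V = ψ·F = 0.3997·331.5 = 132.5 mol/h and L = F − V = 199.0 mol/h.

L = 199.0 mol/h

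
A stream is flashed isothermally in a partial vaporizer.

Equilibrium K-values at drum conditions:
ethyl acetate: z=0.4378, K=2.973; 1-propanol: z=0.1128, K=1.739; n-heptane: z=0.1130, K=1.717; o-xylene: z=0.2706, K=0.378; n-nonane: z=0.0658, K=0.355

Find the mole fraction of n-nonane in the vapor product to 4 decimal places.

Rachford–Rice: g(ψ) = Σ zᵢ(Kᵢ−1)/(1+ψ(Kᵢ−1)) = 0.
g(0) = ΣzᵢKᵢ − 1 = 0.8174 and g(1) = 1 − Σzᵢ/Kᵢ = -0.1792, so a root lies in (0, 1).
Iterate (Newton) starting at ψ = 0.64:
  ψ = 0.6400: g = 0.14197, g' = -0.7569 → ψ = 0.8276
  ψ = 0.8276: g = -0.00723, g' = -0.8630 → ψ = 0.8192
  ψ = 0.8192: g = -0.00004, g' = -0.8542 → ψ = 0.8191
Converged at ψ = 0.8191.
Compositions from xᵢ = zᵢ/(1+ψ(Kᵢ−1)), yᵢ = Kᵢxᵢ:
  ethyl acetate: x = 0.1673, y = 0.4975
  1-propanol: x = 0.0703, y = 0.1222
  n-heptane: x = 0.0712, y = 0.1222
  o-xylene: x = 0.5517, y = 0.2085
  n-nonane: x = 0.1395, y = 0.0495

y_n-nonane = 0.0495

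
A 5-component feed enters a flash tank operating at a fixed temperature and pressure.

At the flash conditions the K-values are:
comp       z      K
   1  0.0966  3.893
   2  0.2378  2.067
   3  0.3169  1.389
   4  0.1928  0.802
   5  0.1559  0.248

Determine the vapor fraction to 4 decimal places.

Rachford–Rice: g(ψ) = Σ zᵢ(Kᵢ−1)/(1+ψ(Kᵢ−1)) = 0.
Check two-phase: ΣzᵢKᵢ = 1.5011 > 1 and Σzᵢ/Kᵢ = 1.2370 > 1, so g(0) = 0.5011 > 0 and g(1) = -0.2370 < 0.
Iterate (Newton) starting at ψ = 0.5:
  ψ = 0.5000: g = 0.15264, g' = -0.5195 → ψ = 0.7938
  ψ = 0.7938: g = -0.01982, g' = -0.7351 → ψ = 0.7668
  ψ = 0.7668: g = -0.00061, g' = -0.6908 → ψ = 0.7660
Converged at ψ = 0.7660.

ψ = 0.7660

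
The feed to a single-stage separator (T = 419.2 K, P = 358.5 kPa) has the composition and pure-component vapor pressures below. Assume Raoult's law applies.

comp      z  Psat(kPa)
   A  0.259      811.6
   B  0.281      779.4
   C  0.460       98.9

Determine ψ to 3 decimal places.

Raoult's law: Kᵢ = Pᵢˢᵃᵗ/P = Pᵢˢᵃᵗ/358.5.
  K_A = 811.6/358.5 = 2.26388, K_B = 779.4/358.5 = 2.17406, K_C = 98.9/358.5 = 0.27587
Newton iteration, ψ⁰ = 0.33:
  ψ = 0.330: g = 0.0311, g' = -0.824 → ψ = 0.368
Converged at ψ = 0.368.

ψ = 0.368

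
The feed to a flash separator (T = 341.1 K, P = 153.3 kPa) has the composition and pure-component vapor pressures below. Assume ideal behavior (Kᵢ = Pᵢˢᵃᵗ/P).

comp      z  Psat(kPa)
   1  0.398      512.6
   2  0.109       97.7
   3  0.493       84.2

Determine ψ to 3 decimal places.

Raoult's law: Kᵢ = Pᵢˢᵃᵗ/P = Pᵢˢᵃᵗ/153.3.
  K_1 = 512.6/153.3 = 3.34377, K_2 = 97.7/153.3 = 0.63731, K_3 = 84.2/153.3 = 0.54925
Rachford–Rice: g(ψ) = Σ zᵢ(Kᵢ−1)/(1+ψ(Kᵢ−1)) = 0.
Check two-phase: ΣzᵢKᵢ = 1.671 > 1 and Σzᵢ/Kᵢ = 1.188 > 1, so g(0) = 0.671 > 0 and g(1) = -0.188 < 0.
Newton–Raphson from ψ = 0.5:
  ψ = 0.500: g = 0.0943, g' = -0.652 → ψ = 0.645
  ψ = 0.645: g = 0.0066, g' = -0.570 → ψ = 0.656
Converged at ψ = 0.656.

ψ = 0.656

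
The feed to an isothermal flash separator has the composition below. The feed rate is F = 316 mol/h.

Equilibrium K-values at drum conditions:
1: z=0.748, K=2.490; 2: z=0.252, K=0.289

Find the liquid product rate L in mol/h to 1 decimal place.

Let ψ = V/F and solve Σ zᵢ(Kᵢ−1)/(1+ψ(Kᵢ−1)) = 0.
g(0) = ΣzᵢKᵢ − 1 = 0.935 and g(1) = 1 − Σzᵢ/Kᵢ = -0.172, so a root lies in (0, 1).
Binary case is linear: z₁(K₁−1)(1+ψ(K₂−1)) + z₂(K₂−1)(1+ψ(K₁−1)) = 0
⇒ ψ = [z₁(K₁−1)+z₂(K₂−1)] / [−(K₁−1)(K₂−1)] = 0.9353/1.0594 = 0.883
Then V = ψ·F = 0.8829·316 = 279.0 mol/h and L = F − V = 37.0 mol/h.

L = 37.0 mol/h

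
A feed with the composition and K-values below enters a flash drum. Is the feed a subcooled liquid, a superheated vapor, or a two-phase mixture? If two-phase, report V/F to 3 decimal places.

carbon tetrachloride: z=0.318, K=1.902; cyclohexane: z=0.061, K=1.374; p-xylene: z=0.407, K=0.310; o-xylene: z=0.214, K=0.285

ΣzᵢKᵢ = 0.876; Σzᵢ/Kᵢ = 2.275.
Since ΣzᵢKᵢ < 1 the mixture is below its bubble point — single liquid phase.

subcooled liquid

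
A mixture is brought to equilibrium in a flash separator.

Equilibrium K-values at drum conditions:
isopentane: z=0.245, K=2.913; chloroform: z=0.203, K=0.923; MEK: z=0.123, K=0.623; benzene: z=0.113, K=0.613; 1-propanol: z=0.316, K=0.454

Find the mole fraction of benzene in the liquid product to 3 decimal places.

Rachford–Rice: g(V/F) = Σ zᵢ(Kᵢ−1)/(1+V/F(Kᵢ−1)) = 0.
Feasibility: ΣzᵢKᵢ = 1.190, Σzᵢ/Kᵢ = 1.382 — both > 1, two phases present.
Newton–Raphson from V/F = 0.5:
  V/F = 0.500: g = -0.1254, g' = -0.466 → V/F = 0.231
  V/F = 0.231: g = 0.0128, g' = -0.597 → V/F = 0.253
Converged at V/F = 0.253.
Compositions from xᵢ = zᵢ/(1+V/F(Kᵢ−1)), yᵢ = Kᵢxᵢ:
  isopentane: x = 0.165, y = 0.481
  chloroform: x = 0.207, y = 0.191
  MEK: x = 0.136, y = 0.085
  benzene: x = 0.125, y = 0.077
  1-propanol: x = 0.367, y = 0.166

x_benzene = 0.125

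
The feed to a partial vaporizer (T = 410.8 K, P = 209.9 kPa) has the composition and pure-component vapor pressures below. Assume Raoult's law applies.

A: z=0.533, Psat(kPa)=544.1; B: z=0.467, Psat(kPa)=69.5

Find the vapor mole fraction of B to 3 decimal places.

Raoult's law: Kᵢ = Pᵢˢᵃᵗ/P = Pᵢˢᵃᵗ/209.9.
  K_A = 544.1/209.9 = 2.59219, K_B = 69.5/209.9 = 0.33111
Material balance + equilibrium reduce to Σ zᵢ(Kᵢ−1)/(1+ψ(Kᵢ−1)) = 0.
Check two-phase: ΣzᵢKᵢ = 1.536 > 1 and Σzᵢ/Kᵢ = 1.616 > 1, so g(0) = 0.536 > 0 and g(1) = -0.616 < 0.
Newton iteration, ψ⁰ = 0.32:
  ψ = 0.320: g = 0.1648, g' = -0.931 → ψ = 0.497
  ψ = 0.497: g = 0.0059, g' = -0.890 → ψ = 0.504
Converged at ψ = 0.504.
Compositions from xᵢ = zᵢ/(1+ψ(Kᵢ−1)), yᵢ = Kᵢxᵢ:
  A: x = 0.296, y = 0.767
  B: x = 0.704, y = 0.233

y_B = 0.233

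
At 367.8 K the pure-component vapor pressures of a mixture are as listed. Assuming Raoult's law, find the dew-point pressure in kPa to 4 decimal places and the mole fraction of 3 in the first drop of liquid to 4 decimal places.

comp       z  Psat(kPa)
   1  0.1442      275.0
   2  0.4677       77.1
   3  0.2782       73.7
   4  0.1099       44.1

Pdew = 77.7766 kPa, x_3 = 0.2936

At the dew point ψ → 1, so Σzᵢ/Kᵢ = 1 with Kᵢ = Pᵢˢᵃᵗ/P ⇒ 1/P = Σzᵢ/Pᵢˢᵃᵗ.
1/P = 0.1442/275.0 + 0.4677/77.1 + 0.2782/73.7 + 0.1099/44.1 = 0.0128573 ⇒ P = 77.7766 kPa
xᵢ = zᵢP/Pᵢˢᵃᵗ ⇒ x_3 = 0.2782·77.7766/73.7 = 0.2936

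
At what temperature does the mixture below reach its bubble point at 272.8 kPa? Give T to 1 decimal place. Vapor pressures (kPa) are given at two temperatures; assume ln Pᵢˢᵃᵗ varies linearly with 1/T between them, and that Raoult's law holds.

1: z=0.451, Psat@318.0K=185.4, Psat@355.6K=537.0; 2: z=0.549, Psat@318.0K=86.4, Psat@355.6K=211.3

Bubble-point temperature: ΣzᵢPᵢˢᵃᵗ(T) = P. Interpolate ln Pᵢˢᵃᵗ = aᵢ + bᵢ/T.
  T = 318.0 K: ΣzᵢPᵢˢᵃᵗ = 131.05 kPa
  T = 355.6 K: ΣzᵢPᵢˢᵃᵗ = 358.19 kPa
  T = 336.8 K: ΣzᵢPᵢˢᵃᵗ = 222.65 kPa
  T = 346.2 K: ΣzᵢPᵢˢᵃᵗ = 284.18 kPa
  T = 341.5 K: ΣzᵢPᵢˢᵃᵗ = 251.95 kPa
  T = 343.9 K: ΣzᵢPᵢˢᵃᵗ = 268.03 kPa
Interpolating between 343.9 K and 346.2 K gives T ≈ 344.6 K.

T = 344.6 K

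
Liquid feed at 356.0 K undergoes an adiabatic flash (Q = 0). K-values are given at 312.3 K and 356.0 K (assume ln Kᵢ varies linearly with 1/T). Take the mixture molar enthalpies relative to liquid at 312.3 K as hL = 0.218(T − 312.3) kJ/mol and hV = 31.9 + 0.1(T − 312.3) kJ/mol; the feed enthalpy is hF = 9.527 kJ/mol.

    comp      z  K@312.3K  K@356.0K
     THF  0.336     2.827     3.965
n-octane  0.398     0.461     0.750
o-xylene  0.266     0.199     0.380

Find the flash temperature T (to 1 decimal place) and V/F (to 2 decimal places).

T = 322.2 K, V/F = 0.24

Adiabatic flash: solve Rachford–Rice at each trial T, then check hF = ψ·hV(T) + (1−ψ)·hL(T).
  T = 312.3 K: K = (2.827, 0.461, 0.199), RR gives ψ = 0.156, H_out = 4.977 kJ/mol
  T = 356.0 K: K = (3.965, 0.750, 0.380), RR gives ψ = 0.569, H_out = 24.741 kJ/mol
  T = 334.1 K: K = (3.384, 0.597, 0.281), RR gives ψ = 0.344, H_out = 14.831 kJ/mol
  T = 323.2 K: K = (3.102, 0.527, 0.238), RR gives ψ = 0.249, H_out = 9.998 kJ/mol
  T = 317.8 K: K = (2.965, 0.494, 0.218), RR gives ψ = 0.203, H_out = 7.548 kJ/mol
  T = 320.5 K: K = (3.034, 0.510, 0.228), RR gives ψ = 0.226, H_out = 8.780 kJ/mol
  T = 321.9 K: K = (3.069, 0.519, 0.233), RR gives ψ = 0.238, H_out = 9.414 kJ/mol
Linear interpolation between T = 321.9 (H_out = 9.414) and T = 323.2 (H_out = 9.998) on hF = 9.527 gives T ≈ 322.2 K, at which ψ = 0.24.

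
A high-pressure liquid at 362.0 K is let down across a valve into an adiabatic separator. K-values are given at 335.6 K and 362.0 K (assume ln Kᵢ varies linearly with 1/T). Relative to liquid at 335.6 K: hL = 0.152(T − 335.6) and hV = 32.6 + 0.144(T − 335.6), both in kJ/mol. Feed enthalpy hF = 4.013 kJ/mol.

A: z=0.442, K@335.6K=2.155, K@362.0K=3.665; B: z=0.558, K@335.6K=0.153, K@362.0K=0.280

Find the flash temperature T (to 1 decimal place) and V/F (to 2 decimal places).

Adiabatic flash: solve Rachford–Rice at each trial T, then check hF = ψ·hV(T) + (1−ψ)·hL(T).
  T = 335.6 K: K = (2.155, 0.153), RR gives ψ = 0.039, H_out = 1.262 kJ/mol
  T = 362.0 K: K = (3.665, 0.280), RR gives ψ = 0.405, H_out = 17.114 kJ/mol
  T = 348.8 K: K = (2.839, 0.209), RR gives ψ = 0.256, H_out = 10.311 kJ/mol
  T = 342.2 K: K = (2.480, 0.180), RR gives ψ = 0.162, H_out = 6.265 kJ/mol
  T = 338.9 K: K = (2.313, 0.166), RR gives ψ = 0.105, H_out = 3.922 kJ/mol
  T = 340.5 K: K = (2.393, 0.172), RR gives ψ = 0.134, H_out = 5.092 kJ/mol
Linear interpolation between T = 338.9 (H_out = 3.922) and T = 340.5 (H_out = 5.092) on hF = 4.013 gives T ≈ 339.0 K, at which ψ = 0.11.

T = 339.0 K, V/F = 0.11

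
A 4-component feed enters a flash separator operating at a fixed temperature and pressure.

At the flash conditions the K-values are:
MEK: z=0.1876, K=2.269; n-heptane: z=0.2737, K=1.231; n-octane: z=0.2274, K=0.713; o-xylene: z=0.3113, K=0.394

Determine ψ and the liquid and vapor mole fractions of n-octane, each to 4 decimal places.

ψ = 0.1126, x_n-octane = 0.2350, y_n-octane = 0.1676

Rachford–Rice: g(ψ) = Σ zᵢ(Kᵢ−1)/(1+ψ(Kᵢ−1)) = 0.
g(0) = ΣzᵢKᵢ − 1 = 0.0474 and g(1) = 1 − Σzᵢ/Kᵢ = -0.4141, so a root lies in (0, 1).
Newton–Raphson from ψ = 0.5:
  ψ = 0.5000: g = -0.14453, g' = -0.3857 → ψ = 0.1253
  ψ = 0.1253: g = -0.00498, g' = -0.3927 → ψ = 0.1126
Converged at ψ = 0.1126.
Compositions from xᵢ = zᵢ/(1+ψ(Kᵢ−1)), yᵢ = Kᵢxᵢ:
  MEK: x = 0.1641, y = 0.3724
  n-heptane: x = 0.2668, y = 0.3284
  n-octane: x = 0.2350, y = 0.1676
  o-xylene: x = 0.3341, y = 0.1316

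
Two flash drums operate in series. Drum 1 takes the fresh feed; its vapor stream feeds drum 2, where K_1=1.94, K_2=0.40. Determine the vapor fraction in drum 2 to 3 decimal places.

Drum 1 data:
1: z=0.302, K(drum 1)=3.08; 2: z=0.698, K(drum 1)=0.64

V/F (drum 2) = 0.177

Drum 1:
Rachford–Rice: g(ψ₁) = Σ zᵢ(Kᵢ−1)/(1+ψ₁(Kᵢ−1)) = 0.
Feasibility: ΣzᵢKᵢ = 1.377, Σzᵢ/Kᵢ = 1.189 — both > 1, two phases present.
Iterate (Newton) starting at ψ₁ = 0.5:
  ψ₁ = 0.500: g = 0.0015, g' = -0.448 → ψ₁ = 0.503
Converged at ψ₁ = 0.503.
Drum-1 compositions:
  1: x = 0.148, y = 0.454
  2: x = 0.852, y = 0.546
Drum-2 feed = drum-1 vapor: z₂ = (0.4544, 0.5456).
Drum 2:
Let ψ₂ = V/F and solve Σ zᵢ(Kᵢ−1)/(1+ψ₂(Kᵢ−1)) = 0.
g(0) = ΣzᵢKᵢ − 1 = 0.100 and g(1) = 1 − Σzᵢ/Kᵢ = -0.598, so a root lies in (0, 1).
Binary case is linear: z₁(K₁−1)(1+ψ₂(K₂−1)) + z₂(K₂−1)(1+ψ₂(K₁−1)) = 0
⇒ ψ₂ = [z₁(K₁−1)+z₂(K₂−1)] / [−(K₁−1)(K₂−1)] = 0.0998/0.5640 = 0.177
  1: x = 0.390, y = 0.756
  2: x = 0.610, y = 0.244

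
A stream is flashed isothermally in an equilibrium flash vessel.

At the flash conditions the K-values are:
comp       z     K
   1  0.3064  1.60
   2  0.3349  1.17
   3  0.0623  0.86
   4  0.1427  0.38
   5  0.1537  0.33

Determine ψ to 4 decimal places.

ψ = 0.1626

Material balance + equilibrium reduce to Σ zᵢ(Kᵢ−1)/(1+ψ(Kᵢ−1)) = 0.
Check two-phase: ΣzᵢKᵢ = 1.0406 > 1 and Σzᵢ/Kᵢ = 1.3915 > 1, so g(0) = 0.0406 > 0 and g(1) = -0.3915 < 0.
Iterate (Newton) starting at ψ = 0.67:
  ψ = 0.6700: g = -0.16559, g' = -0.4531 → ψ = 0.3045
  ψ = 0.3045: g = -0.03798, g' = -0.2812 → ψ = 0.1695
  ψ = 0.1695: g = -0.00175, g' = -0.2576 → ψ = 0.1627
  ψ = 0.1627: g = -0.00000, g' = -0.2568 → ψ = 0.1626
Converged at ψ = 0.1626.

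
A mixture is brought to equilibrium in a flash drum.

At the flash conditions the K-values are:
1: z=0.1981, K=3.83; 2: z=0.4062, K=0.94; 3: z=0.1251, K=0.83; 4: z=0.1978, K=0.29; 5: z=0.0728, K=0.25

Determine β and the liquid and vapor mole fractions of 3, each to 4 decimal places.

Material balance + equilibrium reduce to Σ zᵢ(Kᵢ−1)/(1+β(Kᵢ−1)) = 0.
Feasibility: ΣzᵢKᵢ = 1.3199, Σzᵢ/Kᵢ = 1.6078 — both > 1, two phases present.
Newton iteration, β⁰ = 0.5:
  β = 0.5000: g = -0.12132, g' = -0.6224 → β = 0.3051
  β = 0.3051: g = 0.00354, g' = -0.6938 → β = 0.3102
Converged at β = 0.3102.
Compositions from xᵢ = zᵢ/(1+β(Kᵢ−1)), yᵢ = Kᵢxᵢ:
  1: x = 0.1055, y = 0.4040
  2: x = 0.4139, y = 0.3891
  3: x = 0.1321, y = 0.1096
  4: x = 0.2537, y = 0.0736
  5: x = 0.0949, y = 0.0237

β = 0.3102, x_3 = 0.1321, y_3 = 0.1096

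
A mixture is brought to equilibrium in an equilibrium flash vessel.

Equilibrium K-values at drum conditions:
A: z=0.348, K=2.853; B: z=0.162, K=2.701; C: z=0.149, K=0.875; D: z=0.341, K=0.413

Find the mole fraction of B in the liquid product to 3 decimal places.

Rachford–Rice: g(β) = Σ zᵢ(Kᵢ−1)/(1+β(Kᵢ−1)) = 0.
g(0) = ΣzᵢKᵢ − 1 = 0.702 and g(1) = 1 − Σzᵢ/Kᵢ = -0.178, so a root lies in (0, 1).
Newton iteration, β⁰ = 0.5:
  β = 0.500: g = 0.1804, g' = -0.697 → β = 0.759
  β = 0.759: g = 0.0067, g' = -0.681 → β = 0.769
Converged at β = 0.769.
Compositions from xᵢ = zᵢ/(1+β(Kᵢ−1)), yᵢ = Kᵢxᵢ:
  A: x = 0.144, y = 0.410
  B: x = 0.070, y = 0.190
  C: x = 0.165, y = 0.144
  D: x = 0.621, y = 0.257

x_B = 0.070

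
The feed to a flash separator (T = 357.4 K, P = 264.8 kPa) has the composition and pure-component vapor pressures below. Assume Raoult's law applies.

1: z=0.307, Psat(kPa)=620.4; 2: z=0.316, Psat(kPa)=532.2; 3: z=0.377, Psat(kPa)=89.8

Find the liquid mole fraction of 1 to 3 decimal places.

x_1 = 0.168

Raoult's law: Kᵢ = Pᵢˢᵃᵗ/P = Pᵢˢᵃᵗ/264.8.
  K_1 = 620.4/264.8 = 2.34290, K_2 = 532.2/264.8 = 2.00982, K_3 = 89.8/264.8 = 0.33912
Newton–Raphson from β = 0.5:
  β = 0.500: g = 0.0866, g' = -0.708 → β = 0.622
  β = 0.622: g = -0.0027, g' = -0.761 → β = 0.619
Converged at β = 0.619.
Compositions from xᵢ = zᵢ/(1+β(Kᵢ−1)), yᵢ = Kᵢxᵢ:
  1: x = 0.168, y = 0.393
  2: x = 0.194, y = 0.391
  3: x = 0.638, y = 0.216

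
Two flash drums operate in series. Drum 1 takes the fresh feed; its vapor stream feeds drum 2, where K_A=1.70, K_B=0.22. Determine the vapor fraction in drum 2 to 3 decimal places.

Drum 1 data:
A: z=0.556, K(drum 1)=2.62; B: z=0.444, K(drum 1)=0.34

V/F (drum 2) = 0.627

Drum 1:
Binary case is linear: z₁(K₁−1)(1+ψ₁(K₂−1)) + z₂(K₂−1)(1+ψ₁(K₁−1)) = 0
⇒ ψ₁ = [z₁(K₁−1)+z₂(K₂−1)] / [−(K₁−1)(K₂−1)] = 0.6077/1.0692 = 0.568
Drum-1 compositions:
  A: x = 0.289, y = 0.758
  B: x = 0.711, y = 0.242
Drum-2 feed = drum-1 vapor: z₂ = (0.7584, 0.2416).
Drum 2:
Binary case is linear: z₁(K₁−1)(1+ψ₂(K₂−1)) + z₂(K₂−1)(1+ψ₂(K₁−1)) = 0
⇒ ψ₂ = [z₁(K₁−1)+z₂(K₂−1)] / [−(K₁−1)(K₂−1)] = 0.3425/0.5460 = 0.627
  A: x = 0.527, y = 0.896
  B: x = 0.473, y = 0.104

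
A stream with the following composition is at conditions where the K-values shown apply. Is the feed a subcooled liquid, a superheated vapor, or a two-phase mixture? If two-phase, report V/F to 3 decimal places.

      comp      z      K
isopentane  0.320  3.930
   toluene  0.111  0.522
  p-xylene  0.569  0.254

ΣzᵢKᵢ = 1.460; Σzᵢ/Kᵢ = 2.534.
Both exceed 1, so a two-phase solution exists.
Let ψ = V/F and solve Σ zᵢ(Kᵢ−1)/(1+ψ(Kᵢ−1)) = 0.
Newton–Raphson from ψ = 0.5:
  ψ = 0.500: g = -0.3663, g' = -1.301 → ψ = 0.218
  ψ = 0.218: g = 0.0053, g' = -1.505 → ψ = 0.222
Converged at ψ = 0.222.

two-phase, V/F = 0.222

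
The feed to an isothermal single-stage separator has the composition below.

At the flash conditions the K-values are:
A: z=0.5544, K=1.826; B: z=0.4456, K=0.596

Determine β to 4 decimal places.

β = 0.8328

Rachford–Rice: g(β) = Σ zᵢ(Kᵢ−1)/(1+β(Kᵢ−1)) = 0.
g(0) = ΣzᵢKᵢ − 1 = 0.2779 and g(1) = 1 − Σzᵢ/Kᵢ = -0.0513, so a root lies in (0, 1).
Binary case is linear: z₁(K₁−1)(1+β(K₂−1)) + z₂(K₂−1)(1+β(K₁−1)) = 0
⇒ β = [z₁(K₁−1)+z₂(K₂−1)] / [−(K₁−1)(K₂−1)] = 0.27791/0.33370 = 0.8328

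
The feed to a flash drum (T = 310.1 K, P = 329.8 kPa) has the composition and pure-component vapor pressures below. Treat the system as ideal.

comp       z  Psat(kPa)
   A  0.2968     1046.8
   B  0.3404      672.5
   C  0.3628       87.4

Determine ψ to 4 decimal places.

Raoult's law: Kᵢ = Pᵢˢᵃᵗ/P = Pᵢˢᵃᵗ/329.8.
  K_A = 1046.8/329.8 = 3.174045, K_B = 672.5/329.8 = 2.039115, K_C = 87.4/329.8 = 0.265009
Rachford–Rice: g(ψ) = Σ zᵢ(Kᵢ−1)/(1+ψ(Kᵢ−1)) = 0.
g(0) = ΣzᵢKᵢ − 1 = 0.7323 and g(1) = 1 − Σzᵢ/Kᵢ = -0.6295, so a root lies in (0, 1).
Iterate (Newton) starting at ψ = 0.44:
  ψ = 0.4400: g = 0.17841, g' = -0.9676 → ψ = 0.6244
  ψ = 0.6244: g = -0.00457, g' = -1.0570 → ψ = 0.6201
  ψ = 0.6201: g = -0.00001, g' = -1.0520 → ψ = 0.6200
Converged at ψ = 0.6200.

ψ = 0.6200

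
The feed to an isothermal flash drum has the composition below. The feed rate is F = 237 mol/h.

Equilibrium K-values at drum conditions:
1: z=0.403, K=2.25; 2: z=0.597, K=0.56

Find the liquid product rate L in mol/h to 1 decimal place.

L = 133.1 mol/h

Material balance + equilibrium reduce to Σ zᵢ(Kᵢ−1)/(1+ψ(Kᵢ−1)) = 0.
Feasibility: ΣzᵢKᵢ = 1.241, Σzᵢ/Kᵢ = 1.245 — both > 1, two phases present.
Iterate (Newton) starting at ψ = 0.5:
  ψ = 0.500: g = -0.0268, g' = -0.428 → ψ = 0.438
Converged at ψ = 0.438.
Then V = ψ·F = 0.4383·237 = 103.9 mol/h and L = F − V = 133.1 mol/h.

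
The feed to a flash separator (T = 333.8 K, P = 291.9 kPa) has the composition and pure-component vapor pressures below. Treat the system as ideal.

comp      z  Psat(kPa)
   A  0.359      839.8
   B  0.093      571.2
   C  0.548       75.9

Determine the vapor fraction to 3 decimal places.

Raoult's law: Kᵢ = Pᵢˢᵃᵗ/P = Pᵢˢᵃᵗ/291.9.
  K_A = 839.8/291.9 = 2.87701, K_B = 571.2/291.9 = 1.95683, K_C = 75.9/291.9 = 0.26002
Rachford–Rice: g(ψ) = Σ zᵢ(Kᵢ−1)/(1+ψ(Kᵢ−1)) = 0.
Feasibility: ΣzᵢKᵢ = 1.357, Σzᵢ/Kᵢ = 2.280 — both > 1, two phases present.
Iterate (Newton) starting at ψ = 0.69:
  ψ = 0.690: g = -0.4814, g' = -1.524 → ψ = 0.374
  ψ = 0.374: g = -0.0993, g' = -1.056 → ψ = 0.280
Converged at ψ = 0.280.

ψ = 0.280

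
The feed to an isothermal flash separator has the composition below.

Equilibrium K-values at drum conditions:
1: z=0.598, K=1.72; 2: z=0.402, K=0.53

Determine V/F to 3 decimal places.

V/F = 0.714

Rachford–Rice: g(V/F) = Σ zᵢ(Kᵢ−1)/(1+V/F(Kᵢ−1)) = 0.
g(0) = ΣzᵢKᵢ − 1 = 0.242 and g(1) = 1 − Σzᵢ/Kᵢ = -0.106, so a root lies in (0, 1).
Binary case is linear: z₁(K₁−1)(1+V/F(K₂−1)) + z₂(K₂−1)(1+V/F(K₁−1)) = 0
⇒ V/F = [z₁(K₁−1)+z₂(K₂−1)] / [−(K₁−1)(K₂−1)] = 0.2416/0.3384 = 0.714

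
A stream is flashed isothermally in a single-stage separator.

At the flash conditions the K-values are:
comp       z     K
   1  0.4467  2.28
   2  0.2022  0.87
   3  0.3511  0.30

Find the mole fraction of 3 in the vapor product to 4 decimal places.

y_3 = 0.1483

Material balance + equilibrium reduce to Σ zᵢ(Kᵢ−1)/(1+V/F(Kᵢ−1)) = 0.
g(0) = ΣzᵢKᵢ − 1 = 0.2997 and g(1) = 1 − Σzᵢ/Kᵢ = -0.5987, so a root lies in (0, 1).
Newton–Raphson from V/F = 0.49:
  V/F = 0.4900: g = -0.05077, g' = -0.6789 → V/F = 0.4152
  V/F = 0.4152: g = -0.00091, g' = -0.6578 → V/F = 0.4138
Converged at V/F = 0.4138.
Compositions from xᵢ = zᵢ/(1+V/F(Kᵢ−1)), yᵢ = Kᵢxᵢ:
  1: x = 0.2920, y = 0.6658
  2: x = 0.2137, y = 0.1859
  3: x = 0.4943, y = 0.1483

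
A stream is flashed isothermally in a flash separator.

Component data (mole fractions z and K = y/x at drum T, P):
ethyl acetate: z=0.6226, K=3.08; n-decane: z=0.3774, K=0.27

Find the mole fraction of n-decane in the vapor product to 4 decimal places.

Material balance + equilibrium reduce to Σ zᵢ(Kᵢ−1)/(1+ψ(Kᵢ−1)) = 0.
Check two-phase: ΣzᵢKᵢ = 2.0195 > 1 and Σzᵢ/Kᵢ = 1.5999 > 1, so g(0) = 1.0195 > 0 and g(1) = -0.5999 < 0.
Newton iteration, ψ⁰ = 0.5:
  ψ = 0.5000: g = 0.20095, g' = -1.1460 → ψ = 0.6753
  ψ = 0.6753: g = -0.00487, g' = -1.2482 → ψ = 0.6714
Converged at ψ = 0.6714.
Compositions from xᵢ = zᵢ/(1+ψ(Kᵢ−1)), yᵢ = Kᵢxᵢ:
  ethyl acetate: x = 0.2598, y = 0.8001
  n-decane: x = 0.7402, y = 0.1999

y_n-decane = 0.1999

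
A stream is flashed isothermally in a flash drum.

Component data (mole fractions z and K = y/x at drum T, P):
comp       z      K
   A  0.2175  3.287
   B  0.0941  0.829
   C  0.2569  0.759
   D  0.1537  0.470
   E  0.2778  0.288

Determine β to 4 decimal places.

Newton iteration, β⁰ = 0.61:
  β = 0.6100: g = -0.35290, g' = -0.7566 → β = 0.1436
  β = 0.1436: g = -0.01467, g' = -0.8889 → β = 0.1271
  β = 0.1271: g = 0.00026, g' = -0.9215 → β = 0.1274
Converged at β = 0.1274.

β = 0.1274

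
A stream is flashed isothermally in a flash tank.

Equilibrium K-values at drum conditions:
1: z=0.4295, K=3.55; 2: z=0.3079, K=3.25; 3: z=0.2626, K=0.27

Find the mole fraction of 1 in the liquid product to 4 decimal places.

x_1 = 0.1302

Rachford–Rice: g(V/F) = Σ zᵢ(Kᵢ−1)/(1+V/F(Kᵢ−1)) = 0.
Feasibility: ΣzᵢKᵢ = 2.5963, Σzᵢ/Kᵢ = 1.1883 — both > 1, two phases present.
Iterate (Newton) starting at V/F = 0.5:
  V/F = 0.5000: g = 0.50554, g' = -1.2319 → V/F = 0.9104
  V/F = 0.9104: g = -0.01453, g' = -1.6648 → V/F = 0.9017
  V/F = 0.9017: g = -0.00018, g' = -1.6244 → V/F = 0.9016
Converged at V/F = 0.9016.
Compositions from xᵢ = zᵢ/(1+V/F(Kᵢ−1)), yᵢ = Kᵢxᵢ:
  1: x = 0.1302, y = 0.4622
  2: x = 0.1017, y = 0.3304
  3: x = 0.7681, y = 0.2074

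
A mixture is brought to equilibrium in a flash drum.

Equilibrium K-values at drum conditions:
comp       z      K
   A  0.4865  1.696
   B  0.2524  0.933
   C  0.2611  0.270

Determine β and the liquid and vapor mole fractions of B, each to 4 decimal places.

β = 0.3474, x_B = 0.2584, y_B = 0.2411

Rachford–Rice: g(β) = Σ zᵢ(Kᵢ−1)/(1+β(Kᵢ−1)) = 0.
Feasibility: ΣzᵢKᵢ = 1.1311, Σzᵢ/Kᵢ = 1.5244 — both > 1, two phases present.
Iterate (Newton) starting at β = 0.5:
  β = 0.5000: g = -0.06647, g' = -0.4760 → β = 0.3604
  β = 0.3604: g = -0.00526, g' = -0.4080 → β = 0.3475
  β = 0.3475: g = -0.00003, g' = -0.4038 → β = 0.3474
Converged at β = 0.3474.
Compositions from xᵢ = zᵢ/(1+β(Kᵢ−1)), yᵢ = Kᵢxᵢ:
  A: x = 0.3918, y = 0.6645
  B: x = 0.2584, y = 0.2411
  C: x = 0.3498, y = 0.0944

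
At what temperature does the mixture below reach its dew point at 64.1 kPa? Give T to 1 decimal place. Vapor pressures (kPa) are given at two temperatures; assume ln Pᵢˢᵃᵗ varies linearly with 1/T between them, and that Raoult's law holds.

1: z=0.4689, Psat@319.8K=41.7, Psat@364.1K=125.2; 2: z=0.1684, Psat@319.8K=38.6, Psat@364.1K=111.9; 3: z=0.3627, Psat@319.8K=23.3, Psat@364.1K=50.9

T = 351.8 K

Dew-point temperature: Σzᵢ·P/Pᵢˢᵃᵗ(T) = 1. Interpolate ln Pᵢˢᵃᵗ = aᵢ + bᵢ/T.
  T = 319.8 K: ΣzᵢP/Pᵢˢᵃᵗ = 1.9982
  T = 364.1 K: ΣzᵢP/Pᵢˢᵃᵗ = 0.7933
  T = 342.0 K: ΣzᵢP/Pᵢˢᵃᵗ = 1.2171
  T = 353.1 K: ΣzᵢP/Pᵢˢᵃᵗ = 0.9745
  T = 347.6 K: ΣzᵢP/Pᵢˢᵃᵗ = 1.0858
  T = 350.4 K: ΣzᵢP/Pᵢˢᵃᵗ = 1.0272
Interpolating between 350.4 K and 353.1 K gives T ≈ 351.8 K.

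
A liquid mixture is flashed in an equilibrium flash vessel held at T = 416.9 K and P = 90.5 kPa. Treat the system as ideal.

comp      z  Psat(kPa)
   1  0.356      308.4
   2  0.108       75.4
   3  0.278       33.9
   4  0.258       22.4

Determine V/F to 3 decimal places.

Raoult's law: Kᵢ = Pᵢˢᵃᵗ/P = Pᵢˢᵃᵗ/90.5.
  K_1 = 308.4/90.5 = 3.40773, K_2 = 75.4/90.5 = 0.83315, K_3 = 33.9/90.5 = 0.37459, K_4 = 22.4/90.5 = 0.24751
Newton–Raphson from V/F = 0.5:
  V/F = 0.500: g = -0.1949, g' = -1.034 → V/F = 0.311
  V/F = 0.311: g = 0.0013, g' = -1.094 → V/F = 0.313
Converged at V/F = 0.313.

V/F = 0.313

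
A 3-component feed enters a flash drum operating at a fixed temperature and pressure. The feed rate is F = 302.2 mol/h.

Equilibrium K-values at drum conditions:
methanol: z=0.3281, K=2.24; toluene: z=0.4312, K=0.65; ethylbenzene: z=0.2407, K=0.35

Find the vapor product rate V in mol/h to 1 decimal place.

V = 51.2 mol/h

Rachford–Rice: g(V/F) = Σ zᵢ(Kᵢ−1)/(1+V/F(Kᵢ−1)) = 0.
Feasibility: ΣzᵢKᵢ = 1.0995, Σzᵢ/Kᵢ = 1.4976 — both > 1, two phases present.
Newton–Raphson from V/F = 0.5:
  V/F = 0.5000: g = -0.16358, g' = -0.4930 → V/F = 0.1682
  V/F = 0.1682: g = 0.00060, g' = -0.5332 → V/F = 0.1693
Converged at V/F = 0.1693.
Then V = V/F·F = 0.1693·302.2 = 51.2 mol/h and L = F − V = 251.0 mol/h.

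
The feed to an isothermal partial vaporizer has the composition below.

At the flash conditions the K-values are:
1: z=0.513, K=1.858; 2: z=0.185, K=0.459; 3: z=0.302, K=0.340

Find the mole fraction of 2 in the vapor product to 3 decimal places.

y_2 = 0.099

Iterate (Newton) starting at ψ = 0.65:
  ψ = 0.650: g = -0.2209, g' = -0.688 → ψ = 0.329
  ψ = 0.329: g = -0.0331, g' = -0.524 → ψ = 0.266
  ψ = 0.266: g = -0.0002, g' = -0.518 → ψ = 0.265
Converged at ψ = 0.265.
Compositions from xᵢ = zᵢ/(1+ψ(Kᵢ−1)), yᵢ = Kᵢxᵢ:
  1: x = 0.418, y = 0.776
  2: x = 0.216, y = 0.099
  3: x = 0.366, y = 0.124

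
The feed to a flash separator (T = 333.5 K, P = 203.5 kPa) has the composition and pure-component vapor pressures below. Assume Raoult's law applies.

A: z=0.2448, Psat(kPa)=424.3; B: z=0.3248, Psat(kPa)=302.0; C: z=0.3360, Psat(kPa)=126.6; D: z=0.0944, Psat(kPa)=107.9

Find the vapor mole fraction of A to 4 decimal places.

y_A = 0.2718

Raoult's law: Kᵢ = Pᵢˢᵃᵗ/P = Pᵢˢᵃᵗ/203.5.
  K_A = 424.3/203.5 = 2.085012, K_B = 302.0/203.5 = 1.484029, K_C = 126.6/203.5 = 0.622113, K_D = 107.9/203.5 = 0.530221
Rachford–Rice: g(ψ) = Σ zᵢ(Kᵢ−1)/(1+ψ(Kᵢ−1)) = 0.
Feasibility: ΣzᵢKᵢ = 1.2515, Σzᵢ/Kᵢ = 1.0544 — both > 1, two phases present.
Newton–Raphson from ψ = 0.49:
  ψ = 0.4900: g = 0.08706, g' = -0.2800 → ψ = 0.8009
  ψ = 0.8009: g = 0.00223, g' = -0.2742 → ψ = 0.8091
Converged at ψ = 0.8090.
Compositions from xᵢ = zᵢ/(1+ψ(Kᵢ−1)), yᵢ = Kᵢxᵢ:
  A: x = 0.1304, y = 0.2718
  B: x = 0.2334, y = 0.3464
  C: x = 0.4840, y = 0.3011
  D: x = 0.1523, y = 0.0807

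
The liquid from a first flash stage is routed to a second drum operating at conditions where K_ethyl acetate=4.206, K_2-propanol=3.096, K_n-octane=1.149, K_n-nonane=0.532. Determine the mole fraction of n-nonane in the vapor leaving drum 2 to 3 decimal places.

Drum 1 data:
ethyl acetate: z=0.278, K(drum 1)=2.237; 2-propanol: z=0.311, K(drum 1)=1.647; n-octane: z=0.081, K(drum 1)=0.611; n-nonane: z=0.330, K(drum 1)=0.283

y_n-nonane (drum 2) = 0.411

Drum 1:
Rachford–Rice: g(ψ₁) = Σ zᵢ(Kᵢ−1)/(1+ψ₁(Kᵢ−1)) = 0.
Check two-phase: ΣzᵢKᵢ = 1.277 > 1 and Σzᵢ/Kᵢ = 1.612 > 1, so g(0) = 0.277 > 0 and g(1) = -0.612 < 0.
Newton–Raphson from ψ₁ = 0.69:
  ψ₁ = 0.690: g = -0.1867, g' = -0.873 → ψ₁ = 0.476
  ψ₁ = 0.476: g = -0.0277, g' = -0.654 → ψ₁ = 0.434
  ψ₁ = 0.434: g = -0.0004, g' = -0.635 → ψ₁ = 0.433
Converged at ψ₁ = 0.433.
Drum-1 compositions:
  ethyl acetate: x = 0.181, y = 0.405
  2-propanol: x = 0.243, y = 0.400
  n-octane: x = 0.097, y = 0.060
  n-nonane: x = 0.479, y = 0.135
Drum-2 feed = drum-1 liquid: z₂ = (0.1810, 0.2429, 0.0974, 0.4786).
Drum 2:
Let ψ₂ = V/F and solve Σ zᵢ(Kᵢ−1)/(1+ψ₂(Kᵢ−1)) = 0.
g(0) = ΣzᵢKᵢ − 1 = 0.880 and g(1) = 1 − Σzᵢ/Kᵢ = -0.106, so a root lies in (0, 1).
Newton iteration, ψ₂⁰ = 0.33:
  ψ₂ = 0.330: g = 0.3319, g' = -0.961 → ψ₂ = 0.675
  ψ₂ = 0.675: g = 0.0798, g' = -0.594 → ψ₂ = 0.810
  ψ₂ = 0.810: g = 0.0025, g' = -0.564 → ψ₂ = 0.814
Converged at ψ₂ = 0.814.
  ethyl acetate: x = 0.050, y = 0.211
  2-propanol: x = 0.090, y = 0.278
  n-octane: x = 0.087, y = 0.100
  n-nonane: x = 0.773, y = 0.411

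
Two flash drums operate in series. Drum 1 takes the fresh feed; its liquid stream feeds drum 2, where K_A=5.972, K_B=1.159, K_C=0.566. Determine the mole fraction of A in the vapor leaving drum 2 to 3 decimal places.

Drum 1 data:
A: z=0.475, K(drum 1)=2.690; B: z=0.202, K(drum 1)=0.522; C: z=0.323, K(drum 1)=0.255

y_A (drum 2) = 0.333

Drum 1:
Rachford–Rice: g(ψ₁) = Σ zᵢ(Kᵢ−1)/(1+ψ₁(Kᵢ−1)) = 0.
g(0) = ΣzᵢKᵢ − 1 = 0.466 and g(1) = 1 − Σzᵢ/Kᵢ = -0.830, so a root lies in (0, 1).
Iterate (Newton) starting at ψ₁ = 0.57:
  ψ₁ = 0.570: g = -0.1421, g' = -0.981 → ψ₁ = 0.425
  ψ₁ = 0.425: g = -0.0062, g' = -0.916 → ψ₁ = 0.418
Converged at ψ₁ = 0.418.
Drum-1 compositions:
  A: x = 0.278, y = 0.749
  B: x = 0.252, y = 0.132
  C: x = 0.469, y = 0.120
Drum-2 feed = drum-1 liquid: z₂ = (0.2783, 0.2525, 0.4692).
Drum 2:
Let ψ₂ = V/F and solve Σ zᵢ(Kᵢ−1)/(1+ψ₂(Kᵢ−1)) = 0.
Check two-phase: ΣzᵢKᵢ = 2.220 > 1 and Σzᵢ/Kᵢ = 1.093 > 1, so g(0) = 1.220 > 0 and g(1) = -0.093 < 0.
Newton–Raphson from ψ₂ = 0.54:
  ψ₂ = 0.540: g = 0.1465, g' = -0.663 → ψ₂ = 0.761
  ψ₂ = 0.761: g = 0.0210, g' = -0.503 → ψ₂ = 0.803
Converged at ψ₂ = 0.803.
  A: x = 0.056, y = 0.333
  B: x = 0.224, y = 0.259
  C: x = 0.720, y = 0.408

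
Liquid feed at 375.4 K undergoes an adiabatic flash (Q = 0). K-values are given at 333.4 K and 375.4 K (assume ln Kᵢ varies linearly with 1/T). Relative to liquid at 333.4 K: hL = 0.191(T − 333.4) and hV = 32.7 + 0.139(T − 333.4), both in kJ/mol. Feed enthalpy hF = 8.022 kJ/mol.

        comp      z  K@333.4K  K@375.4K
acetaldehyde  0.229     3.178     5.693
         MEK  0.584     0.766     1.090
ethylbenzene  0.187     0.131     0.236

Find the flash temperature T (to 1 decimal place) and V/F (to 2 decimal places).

Adiabatic flash: solve Rachford–Rice at each trial T, then check hF = ψ·hV(T) + (1−ψ)·hL(T).
  T = 333.4 K: K = (3.178, 0.766, 0.131), RR gives ψ = 0.210, H_out = 6.856 kJ/mol
  T = 375.4 K: K = (5.693, 1.090, 0.236), RR gives ψ = 0.691, H_out = 29.114 kJ/mol
  T = 354.4 K: K = (4.328, 0.923, 0.179), RR gives ψ = 0.471, H_out = 18.899 kJ/mol
  T = 343.9 K: K = (3.726, 0.843, 0.154), RR gives ψ = 0.347, H_out = 13.167 kJ/mol
  T = 338.6 K: K = (3.443, 0.804, 0.142), RR gives ψ = 0.280, H_out = 10.069 kJ/mol
  T = 336.0 K: K = (3.309, 0.785, 0.136), RR gives ψ = 0.245, H_out = 8.487 kJ/mol
  T = 334.7 K: K = (3.243, 0.775, 0.134), RR gives ψ = 0.228, H_out = 7.678 kJ/mol
Linear interpolation between T = 334.7 (H_out = 7.678) and T = 336.0 (H_out = 8.487) on hF = 8.022 gives T ≈ 335.3 K, at which ψ = 0.24.

T = 335.3 K, V/F = 0.24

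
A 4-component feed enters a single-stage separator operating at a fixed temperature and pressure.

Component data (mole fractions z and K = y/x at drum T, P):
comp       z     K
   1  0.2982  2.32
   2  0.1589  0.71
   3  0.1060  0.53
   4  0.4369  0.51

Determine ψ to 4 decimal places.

ψ = 0.1419

Newton iteration, ψ⁰ = 0.59:
  ψ = 0.5900: g = -0.20438, g' = -0.4361 → ψ = 0.1213
  ψ = 0.1213: g = 0.01110, g' = -0.5453 → ψ = 0.1416
  ψ = 0.1416: g = 0.00014, g' = -0.5313 → ψ = 0.1419
Converged at ψ = 0.1419.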